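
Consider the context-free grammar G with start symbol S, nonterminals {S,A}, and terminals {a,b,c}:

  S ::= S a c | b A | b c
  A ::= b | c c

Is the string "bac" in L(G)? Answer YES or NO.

Convert to CNF:
  S -> S X3 | T2 A | T2 T0
  A -> T0 T0 | b
  T0 -> c
  T1 -> a
  T2 -> b
  X3 -> T1 T0

Fill CYK table bottom-up:
  [0..0]={A,T2}  "b"  orig:{A}
  [1..1]={T1}  "a"  orig:{}
  [2..2]={T0}  "c"  orig:{}
  [0..1]=∅  "ba"
  [1..2]={X3}  "ac"  orig:{}
  [0..2]=∅  "bac"

S ∉ T[0,2] ⇒ NO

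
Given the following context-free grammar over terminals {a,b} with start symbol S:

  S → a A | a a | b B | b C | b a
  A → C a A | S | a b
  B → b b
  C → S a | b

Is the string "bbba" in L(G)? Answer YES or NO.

Convert to CNF:
  S -> T0 A | T0 T0 | T1 B | T1 C | T1 T0
  A -> C X2 | T0 A | T0 T0 | T0 T1 | T1 B | T1 C | T1 T0
  B -> T1 T1
  C -> S T0 | b
  T0 -> a
  T1 -> b
  X2 -> T0 A

Fill CYK table bottom-up:
  T[0,0] 'b' = {C,T1}  orig:{C}
  T[1,1] 'b' = {C,T1}  orig:{C}
  T[2,2] 'b' = {C,T1}  orig:{C}
  T[3,3] 'a' = {T0}  orig:{}
  T[0,1] 'bb' = {A,B,S}
  T[1,2] 'bb' = {A,B,S}
  T[2,3] 'ba' = {A,S}
  T[0,2] 'bbb' = {A,S}
  T[1,3] 'bba' = {C}
  T[0,3] 'bbba' = {A,C,S}

S ∈ T[0,3] ⇒ YES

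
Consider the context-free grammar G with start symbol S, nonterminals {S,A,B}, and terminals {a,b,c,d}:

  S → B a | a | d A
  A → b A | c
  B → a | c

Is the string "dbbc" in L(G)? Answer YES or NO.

Convert to CNF:
  S -> B T1 | T2 A | a
  A -> T0 A | c
  B -> a | c
  T0 -> b
  T1 -> a
  T2 -> d

CYK fill:
  [0..0]={T2}  "d"  orig:{}
  [1..1]={T0}  "b"  orig:{}
  [2..2]={T0}  "b"  orig:{}
  [3..3]={A,B}  "c"
  [0..1]=∅  "db"
  [1..2]=∅  "bb"
  [2..3]={A}  "bc"
  [0..2]=∅  "dbb"
  [1..3]={A}  "bbc"
  [0..3]={S}  "dbbc"

S ∈ T[0,3] ⇒ YES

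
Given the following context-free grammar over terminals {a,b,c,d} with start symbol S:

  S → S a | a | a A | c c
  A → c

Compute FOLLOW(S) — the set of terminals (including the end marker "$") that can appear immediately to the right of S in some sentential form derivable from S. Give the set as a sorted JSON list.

FIRST sets, iterate to fixpoint:
pass 1:
  A via A→c: +{c}
  S via S→a: +{a}
  S via S→c c: +{c}
  FIRST(S)={a,c}  FIRST(A)={c}
pass 2: done
  FIRST(S)={a,c}  FIRST(A)={c}

FOLLOW iteration:
seed FOLLOW(S) with $
[1]
  S→S a: FOLLOW(S) ⊇ FIRST(a) = {a}; new: +{a}
  S→a A: FOLLOW(A) ⊇ FOLLOW(S) ⊇ {$,a}; new: +{$,a}
  FOLLOW(S)={$,a}  FOLLOW(A)={$,a}
[2] done
  FOLLOW(S)={$,a}  FOLLOW(A)={$,a}

FOLLOW(S) = ["$", "a"]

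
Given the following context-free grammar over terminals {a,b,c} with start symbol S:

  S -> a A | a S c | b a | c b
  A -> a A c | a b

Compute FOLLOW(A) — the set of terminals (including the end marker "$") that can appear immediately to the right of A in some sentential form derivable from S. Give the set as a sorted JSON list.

FIRST iteration:
[1]
  A via A→a A c: +{a}
  S via S→a A: +{a}
  S via S→b a: +{b}
  S via S→c b: +{c}
  FIRST[S]={a,b,c}  FIRST[A]={a}
[2] (no change)
  FIRST[S]={a,b,c}  FIRST[A]={a}

Compute FOLLOW by fixpoint:
initialize: $ ∈ FOLLOW(S)
round 1:
  A→a A c: FOLLOW(A) ⊇ FIRST(c) = {c}; new: +{c}
  S→a A: FOLLOW(A) ⊇ FOLLOW(S) ⊇ {$}; new: +{$}
  S→a S c: FOLLOW(S) ⊇ FIRST(c) = {c}; new: +{c}
  S: {$,c}  A: {$,c}
round 2: done
  S: {$,c}  A: {$,c}

FOLLOW(A) = ["$", "c"]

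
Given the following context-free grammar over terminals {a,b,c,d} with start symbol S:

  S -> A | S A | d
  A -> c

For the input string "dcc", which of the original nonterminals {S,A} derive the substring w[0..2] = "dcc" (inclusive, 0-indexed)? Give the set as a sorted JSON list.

Convert to CNF:
  S -> S A | c | d
  A -> c

Fill CYK table bottom-up, restricted to cells inside w[0..2]:
  cell(0,0) d: {S}
  cell(1,1) c: {A,S}
  cell(2,2) c: {A,S}
  cell(0,1) dc: {S}
  cell(1,2) cc: {S}
  cell(0,2) dcc: {S}

Original NTs in T[0,2] deriving "dcc": ["S"]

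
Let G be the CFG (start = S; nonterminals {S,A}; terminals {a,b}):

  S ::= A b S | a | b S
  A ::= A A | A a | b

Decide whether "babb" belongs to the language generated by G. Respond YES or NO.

CNF form of G:
  S -> A X2 | T1 S | a
  A -> A A | A T0 | b
  T0 -> a
  T1 -> b
  X2 -> T1 S

CYK fill:
  [0..0]={A,T1}  "b"  orig:{A}
  [1..1]={S,T0}  "a"  orig:{S}
  [2..2]={A,T1}  "b"  orig:{A}
  [3..3]={A,T1}  "b"  orig:{A}
  [0..1]={A,S,X2}  "ba"  orig:{A,S}
  [1..2]=∅  "ab"
  [2..3]={A}  "bb"
  [0..2]={A}  "bab"
  [1..3]=∅  "abb"
  [0..3]={A}  "babb"

S ∉ T[0,3] ⇒ NO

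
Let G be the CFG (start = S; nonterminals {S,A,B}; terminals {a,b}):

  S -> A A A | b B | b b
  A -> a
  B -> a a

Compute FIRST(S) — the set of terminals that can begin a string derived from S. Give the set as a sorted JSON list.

Compute FIRST by fixpoint:
round 1:
  A via A→a: +{a}
  B via B→a a: +{a}
  S via S→A A A: +{a}
  S via S→b B: +{b}
  S: {a,b}  A: {a}  B: {a}
round 2: — fixpoint
  S: {a,b}  A: {a}  B: {a}

FIRST(S) = ["a", "b"]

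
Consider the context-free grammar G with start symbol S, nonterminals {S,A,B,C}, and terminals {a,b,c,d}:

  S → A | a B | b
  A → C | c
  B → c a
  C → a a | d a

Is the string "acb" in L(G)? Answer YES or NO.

CNF form of G:
  S -> T0 B | T0 T0 | T1 T0 | b | c
  A -> T0 T0 | T1 T0 | c
  B -> T2 T0
  C -> T0 T0 | T1 T0
  T0 -> a
  T1 -> d
  T2 -> c

CYK table (by increasing span):
  T[0,0] 'a' = {T0}  orig:{}
  T[1,1] 'c' = {A,S,T2}  orig:{A,S}
  T[2,2] 'b' = {S}
  T[0,1] 'ac' = ∅
  T[1,2] 'cb' = ∅
  T[0,2] 'acb' = ∅

S ∉ T[0,2] ⇒ NO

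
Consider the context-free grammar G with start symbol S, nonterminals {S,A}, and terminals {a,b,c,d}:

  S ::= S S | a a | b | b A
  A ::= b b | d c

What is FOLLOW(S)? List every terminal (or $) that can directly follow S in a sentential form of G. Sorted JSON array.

FIRST sets, iterate to fixpoint:
round 1:
  A via A→b b: +{b}
  A via A→d c: +{d}
  S via S→a a: +{a}
  S via S→b: +{b}
  S: {a,b}  A: {b,d}
round 2: done
  S: {a,b}  A: {b,d}

Compute FOLLOW by fixpoint:
FOLLOW(S) := {$}
[1]
  S→S S: FOLLOW(S) ⊇ FIRST(S) = {a,b}; new: +{a,b}
  S→b A: FOLLOW(A) ⊇ FOLLOW(S) ⊇ {$,a,b}; new: +{$,a,b}
  FOLLOW[S]={$,a,b}  FOLLOW[A]={$,a,b}
[2] done
  FOLLOW[S]={$,a,b}  FOLLOW[A]={$,a,b}

FOLLOW(S) = ["$", "a", "b"]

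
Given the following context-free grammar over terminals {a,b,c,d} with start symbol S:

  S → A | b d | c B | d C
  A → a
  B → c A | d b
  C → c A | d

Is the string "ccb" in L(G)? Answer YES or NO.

Convert to CNF:
  S -> T0 B | T1 C | T2 T1 | a
  A -> a
  B -> T0 A | T1 T2
  C -> T0 A | d
  T0 -> c
  T1 -> d
  T2 -> b

CYK table (by increasing span):
  cell(0,0) c: {T0}  orig:{}
  cell(1,1) c: {T0}  orig:{}
  cell(2,2) b: {T2}  orig:{}
  cell(0,1) cc: ∅
  cell(1,2) cb: ∅
  cell(0,2) ccb: ∅

S ∉ T[0,2] ⇒ NO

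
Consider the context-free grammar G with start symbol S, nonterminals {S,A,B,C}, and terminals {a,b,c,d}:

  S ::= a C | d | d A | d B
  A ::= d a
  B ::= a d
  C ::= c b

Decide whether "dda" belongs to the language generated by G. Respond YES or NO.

CNF form of G:
  S -> T0 A | T0 B | T1 C | d
  A -> T0 T1
  B -> T1 T0
  C -> T2 T3
  T0 -> d
  T1 -> a
  T2 -> c
  T3 -> b

CYK table (by increasing span):
  cell(0,0) d: {S,T0}  orig:{S}
  cell(1,1) d: {S,T0}  orig:{S}
  cell(2,2) a: {T1}  orig:{}
  cell(0,1) dd: ∅
  cell(1,2) da: {A}
  cell(0,2) dda: {S}

S ∈ T[0,2] ⇒ YES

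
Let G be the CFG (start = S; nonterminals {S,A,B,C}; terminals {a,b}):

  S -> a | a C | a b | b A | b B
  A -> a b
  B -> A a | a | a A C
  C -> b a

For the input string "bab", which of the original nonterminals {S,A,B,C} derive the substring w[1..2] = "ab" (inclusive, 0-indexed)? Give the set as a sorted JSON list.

CNF form of G:
  S -> T0 C | T0 T1 | T1 A | T1 B | a
  A -> T0 T1
  B -> A T0 | T0 X2 | a
  C -> T1 T0
  T0 -> a
  T1 -> b
  X2 -> A C

CYK fill (cells [i..j] with 1 ≤ i ≤ j ≤ 2 only):
  T[1,1] 'a' = {B,S,T0}  orig:{B,S}
  T[2,2] 'b' = {T1}  orig:{}
  T[1,2] 'ab' = {A,S}

Original NTs in T[1,2] deriving "ab": ["A", "S"]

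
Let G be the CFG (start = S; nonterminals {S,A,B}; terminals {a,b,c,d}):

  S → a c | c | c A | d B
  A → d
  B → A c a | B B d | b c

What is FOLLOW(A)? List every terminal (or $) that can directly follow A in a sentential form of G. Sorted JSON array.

FIRST iteration:
round 1:
  A via A→d: +{d}
  B via B→A c a: +{d}
  B via B→b c: +{b}
  S via S→a c: +{a}
  S via S→c: +{c}
  S via S→d B: +{d}
  FIRST(S)={a,c,d}  FIRST(A)={d}  FIRST(B)={b,d}
round 2: done
  FIRST(S)={a,c,d}  FIRST(A)={d}  FIRST(B)={b,d}

Compute FOLLOW by fixpoint:
seed FOLLOW(S) with $
pass 1:
  B→A c a: FOLLOW(A) ⊇ FIRST(c) = {c}; new: +{c}
  B→B B d: FOLLOW(B) ⊇ FIRST(B) = {b,d}; new: +{b,d}
  S→c A: FOLLOW(A) ⊇ FOLLOW(S) ⊇ {$}; new: +{$}
  S→d B: FOLLOW(B) ⊇ FOLLOW(S) ⊇ {$}; new: +{$}
  FOLLOW(S)={$}  FOLLOW(A)={$,c}  FOLLOW(B)={$,b,d}
pass 2: — fixpoint
  FOLLOW(S)={$}  FOLLOW(A)={$,c}  FOLLOW(B)={$,b,d}

FOLLOW(A) = ["$", "c"]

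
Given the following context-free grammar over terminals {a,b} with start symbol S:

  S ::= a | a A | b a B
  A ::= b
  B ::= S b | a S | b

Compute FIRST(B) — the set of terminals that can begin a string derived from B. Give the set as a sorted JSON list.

FIRST iteration:
[1]
  A via A→b: +{b}
  B via B→a S: +{a}
  B via B→b: +{b}
  S via S→a: +{a}
  S via S→b a B: +{b}
  FIRST[S]={a,b}  FIRST[A]={b}  FIRST[B]={a,b}
[2] — fixpoint
  FIRST[S]={a,b}  FIRST[A]={b}  FIRST[B]={a,b}

FIRST(B) = ["a", "b"]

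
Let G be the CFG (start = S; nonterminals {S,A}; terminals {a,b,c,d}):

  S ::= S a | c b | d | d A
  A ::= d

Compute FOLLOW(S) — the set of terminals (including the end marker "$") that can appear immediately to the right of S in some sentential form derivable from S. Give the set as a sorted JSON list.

Compute FIRST by fixpoint:
[1]
  A via A→d: +{d}
  S via S→c b: +{c}
  S via S→d: +{d}
  FIRST[S]={c,d}  FIRST[A]={d}
[2] (stable)
  FIRST[S]={c,d}  FIRST[A]={d}

FOLLOW sets:
FOLLOW(S) := {$}
pass 1:
  S→S a: FOLLOW(S) ⊇ FIRST(a) = {a}; new: +{a}
  S→d A: FOLLOW(A) ⊇ FOLLOW(S) ⊇ {$,a}; new: +{$,a}
  FOLLOW[S]={$,a}  FOLLOW[A]={$,a}
pass 2: done
  FOLLOW[S]={$,a}  FOLLOW[A]={$,a}

FOLLOW(S) = ["$", "a"]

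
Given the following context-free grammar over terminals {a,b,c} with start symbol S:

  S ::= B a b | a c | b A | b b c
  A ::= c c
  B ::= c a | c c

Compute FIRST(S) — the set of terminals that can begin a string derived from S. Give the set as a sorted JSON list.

Compute FIRST by fixpoint:
[1]
  A via A→c c: +{c}
  B via B→c a: +{c}
  S via S→B a b: +{c}
  S via S→a c: +{a}
  S via S→b A: +{b}
  FIRST[S]={a,b,c}  FIRST[A]={c}  FIRST[B]={c}
[2] — fixpoint
  FIRST[S]={a,b,c}  FIRST[A]={c}  FIRST[B]={c}

FIRST(S) = ["a", "b", "c"]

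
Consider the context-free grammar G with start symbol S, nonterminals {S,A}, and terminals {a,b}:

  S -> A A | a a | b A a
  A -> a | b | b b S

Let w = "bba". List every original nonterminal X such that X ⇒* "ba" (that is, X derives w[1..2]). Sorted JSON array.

Convert to CNF:
  S -> A A | T0 X3 | T1 T1
  A -> T0 X2 | a | b
  T0 -> b
  T1 -> a
  X2 -> T0 S
  X3 -> A T1

CYK table (by increasing span) — only the sub-triangle for w[1..2]:
  cell(1,1) b: {A,T0}  orig:{A}
  cell(2,2) a: {A,T1}  orig:{A}
  cell(1,2) ba: {S,X3}  orig:{S}

Original NTs in T[1,2] deriving "ba": ["S"]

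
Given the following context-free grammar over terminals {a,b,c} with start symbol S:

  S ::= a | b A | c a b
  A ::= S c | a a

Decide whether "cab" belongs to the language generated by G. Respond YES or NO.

CNF form of G:
  S -> T0 X3 | T2 A | a
  A -> S T0 | T1 T1
  T0 -> c
  T1 -> a
  T2 -> b
  X3 -> T1 T2

CYK fill:
  T[0,0] 'c' = {T0}  orig:{}
  T[1,1] 'a' = {S,T1}  orig:{S}
  T[2,2] 'b' = {T2}  orig:{}
  T[0,1] 'ca' = ∅
  T[1,2] 'ab' = {X3}  orig:{}
  T[0,2] 'cab' = {S}

S ∈ T[0,2] ⇒ YES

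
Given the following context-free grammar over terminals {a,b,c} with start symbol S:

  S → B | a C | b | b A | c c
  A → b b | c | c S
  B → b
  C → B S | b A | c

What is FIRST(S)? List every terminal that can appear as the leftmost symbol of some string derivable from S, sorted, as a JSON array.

Compute FIRST by fixpoint:
round 1:
  A via A→b b: +{b}
  A via A→c: +{c}
  B via B→b: +{b}
  C via C→B S: +{b}
  C via C→c: +{c}
  S via S→B: +{b}
  S via S→a C: +{a}
  S via S→c c: +{c}
  S: {a,b,c}  A: {b,c}  B: {b}  C: {b,c}
round 2: (no change)
  S: {a,b,c}  A: {b,c}  B: {b}  C: {b,c}

FIRST(S) = ["a", "b", "c"]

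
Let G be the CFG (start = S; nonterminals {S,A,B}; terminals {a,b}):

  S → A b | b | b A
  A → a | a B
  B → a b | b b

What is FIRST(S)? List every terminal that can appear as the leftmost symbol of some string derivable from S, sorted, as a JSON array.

FIRST sets, iterate to fixpoint:
[1]
  A via A→a: +{a}
  B via B→a b: +{a}
  B via B→b b: +{b}
  S via S→A b: +{a}
  S via S→b: +{b}
  FIRST(S)={a,b}  FIRST(A)={a}  FIRST(B)={a,b}
[2] (no change)
  FIRST(S)={a,b}  FIRST(A)={a}  FIRST(B)={a,b}

FIRST(S) = ["a", "b"]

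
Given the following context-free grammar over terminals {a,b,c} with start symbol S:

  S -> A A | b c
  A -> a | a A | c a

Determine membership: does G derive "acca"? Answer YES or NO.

CNF form of G:
  S -> A A | T2 T1
  A -> T0 A | T1 T0 | a
  T0 -> a
  T1 -> c
  T2 -> b

Fill CYK table bottom-up:
  cell(0,0) a: {A,T0}  orig:{A}
  cell(1,1) c: {T1}  orig:{}
  cell(2,2) c: {T1}  orig:{}
  cell(3,3) a: {A,T0}  orig:{A}
  cell(0,1) ac: ∅
  cell(1,2) cc: ∅
  cell(2,3) ca: {A}
  cell(0,2) acc: ∅
  cell(1,3) cca: ∅
  cell(0,3) acca: ∅

S ∉ T[0,3] ⇒ NO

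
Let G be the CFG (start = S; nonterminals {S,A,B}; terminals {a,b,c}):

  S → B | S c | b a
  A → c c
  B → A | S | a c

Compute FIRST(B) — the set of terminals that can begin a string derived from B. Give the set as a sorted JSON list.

FIRST sets, iterate to fixpoint:
iter 1:
  A via A→c c: +{c}
  B via B→A: +{c}
  B via B→a c: +{a}
  S via S→B: +{a,c}
  S via S→b a: +{b}
  S: {a,b,c}  A: {c}  B: {a,c}
iter 2:
  B via B→S: +{b}
  S: {a,b,c}  A: {c}  B: {a,b,c}
iter 3: — fixpoint
  S: {a,b,c}  A: {c}  B: {a,b,c}

FIRST(B) = ["a", "b", "c"]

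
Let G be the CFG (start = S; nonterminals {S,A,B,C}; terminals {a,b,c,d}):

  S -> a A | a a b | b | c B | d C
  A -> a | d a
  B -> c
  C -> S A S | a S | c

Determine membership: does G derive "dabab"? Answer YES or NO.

CNF form of G:
  S -> T0 C | T1 A | T1 X5 | T3 B | b
  A -> T0 T1 | a
  B -> c
  C -> S X4 | T1 S | c
  T0 -> d
  T1 -> a
  T2 -> b
  T3 -> c
  X4 -> A S
  X5 -> T1 T2

CYK table (by increasing span):
  T[0,0] 'd' = {T0}  orig:{}
  T[1,1] 'a' = {A,T1}  orig:{A}
  T[2,2] 'b' = {S,T2}  orig:{S}
  T[3,3] 'a' = {A,T1}  orig:{A}
  T[4,4] 'b' = {S,T2}  orig:{S}
  T[0,1] 'da' = {A}
  T[1,2] 'ab' = {C,X4,X5}  orig:{C}
  T[2,3] 'ba' = ∅
  T[3,4] 'ab' = {C,X4,X5}  orig:{C}
  T[0,2] 'dab' = {S,X4}  orig:{S}
  T[1,3] 'aba' = ∅
  T[2,4] 'bab' = {C}
  T[0,3] 'daba' = ∅
  T[1,4] 'abab' = ∅
  T[0,4] 'dabab' = {C}

S ∉ T[0,4] ⇒ NO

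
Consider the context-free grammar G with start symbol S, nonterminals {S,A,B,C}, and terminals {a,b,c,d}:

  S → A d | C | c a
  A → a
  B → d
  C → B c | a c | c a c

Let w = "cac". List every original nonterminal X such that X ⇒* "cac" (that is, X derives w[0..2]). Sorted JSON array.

CNF form of G:
  S -> A T2 | B T0 | T0 T1 | T0 X4 | T1 T0
  A -> a
  B -> d
  C -> B T0 | T0 X3 | T1 T0
  T0 -> c
  T1 -> a
  T2 -> d
  X3 -> T1 T0
  X4 -> T1 T0

Fill CYK table bottom-up, restricted to cells inside w[0..2]:
  [0..0]={T0}  "c"  orig:{}
  [1..1]={A,T1}  "a"  orig:{A}
  [2..2]={T0}  "c"  orig:{}
  [0..1]={S}  "ca"
  [1..2]={C,S,X3,X4}  "ac"  orig:{C,S}
  [0..2]={C,S}  "cac"

Original NTs in T[0,2] deriving "cac": ["C", "S"]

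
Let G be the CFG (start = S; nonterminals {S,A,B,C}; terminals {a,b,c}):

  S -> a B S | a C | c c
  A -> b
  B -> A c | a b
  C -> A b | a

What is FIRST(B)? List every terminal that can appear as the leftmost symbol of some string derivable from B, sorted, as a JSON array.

FIRST sets, iterate to fixpoint:
pass 1:
  A via A→b: +{b}
  B via B→A c: +{b}
  B via B→a b: +{a}
  C via C→A b: +{b}
  C via C→a: +{a}
  S via S→a B S: +{a}
  S via S→c c: +{c}
  FIRST[S]={a,c}  FIRST[A]={b}  FIRST[B]={a,b}  FIRST[C]={a,b}
pass 2: (stable)
  FIRST[S]={a,c}  FIRST[A]={b}  FIRST[B]={a,b}  FIRST[C]={a,b}

FIRST(B) = ["a", "b"]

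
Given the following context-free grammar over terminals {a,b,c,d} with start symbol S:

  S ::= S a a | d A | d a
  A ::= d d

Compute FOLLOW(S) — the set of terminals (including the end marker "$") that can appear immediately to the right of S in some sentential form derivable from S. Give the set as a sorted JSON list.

FIRST sets, iterate to fixpoint:
pass 1:
  A via A→d d: +{d}
  S via S→d A: +{d}
  FIRST(S)={d}  FIRST(A)={d}
pass 2: done
  FIRST(S)={d}  FIRST(A)={d}

FOLLOW sets:
FOLLOW(S) := {$}
iter 1:
  S→S a a: FOLLOW(S) ⊇ FIRST(a) = {a}; new: +{a}
  S→d A: FOLLOW(A) ⊇ FOLLOW(S) ⊇ {$,a}; new: +{$,a}
  S: {$,a}  A: {$,a}
iter 2: done
  S: {$,a}  A: {$,a}

FOLLOW(S) = ["$", "a"]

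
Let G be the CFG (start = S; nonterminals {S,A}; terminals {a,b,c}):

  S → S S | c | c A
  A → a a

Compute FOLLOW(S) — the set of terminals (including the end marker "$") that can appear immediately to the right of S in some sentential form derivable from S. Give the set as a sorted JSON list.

FIRST sets, iterate to fixpoint:
pass 1:
  A via A→a a: +{a}
  S via S→c: +{c}
  FIRST(S)={c}  FIRST(A)={a}
pass 2: done
  FIRST(S)={c}  FIRST(A)={a}

Compute FOLLOW by fixpoint:
seed FOLLOW(S) with $
round 1:
  S→S S: FOLLOW(S) ⊇ FIRST(S) = {c}; new: +{c}
  S→c A: FOLLOW(A) ⊇ FOLLOW(S) ⊇ {$,c}; new: +{$,c}
  FOLLOW[S]={$,c}  FOLLOW[A]={$,c}
round 2: — fixpoint
  FOLLOW[S]={$,c}  FOLLOW[A]={$,c}

FOLLOW(S) = ["$", "c"]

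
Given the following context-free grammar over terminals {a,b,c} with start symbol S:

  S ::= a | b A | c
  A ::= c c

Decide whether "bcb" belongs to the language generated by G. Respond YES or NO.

CNF form of G:
  S -> T1 A | a | c
  A -> T0 T0
  T0 -> c
  T1 -> b

Fill CYK table bottom-up:
  T[0,0] 'b' = {T1}  orig:{}
  T[1,1] 'c' = {S,T0}  orig:{S}
  T[2,2] 'b' = {T1}  orig:{}
  T[0,1] 'bc' = ∅
  T[1,2] 'cb' = ∅
  T[0,2] 'bcb' = ∅

S ∉ T[0,2] ⇒ NO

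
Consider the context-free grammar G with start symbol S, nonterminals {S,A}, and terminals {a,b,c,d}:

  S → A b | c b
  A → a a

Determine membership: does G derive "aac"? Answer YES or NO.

Convert to CNF:
  S -> A T1 | T2 T1
  A -> T0 T0
  T0 -> a
  T1 -> b
  T2 -> c

Fill CYK table bottom-up:
  cell(0,0) a: {T0}  orig:{}
  cell(1,1) a: {T0}  orig:{}
  cell(2,2) c: {T2}  orig:{}
  cell(0,1) aa: {A}
  cell(1,2) ac: ∅
  cell(0,2) aac: ∅

S ∉ T[0,2] ⇒ NO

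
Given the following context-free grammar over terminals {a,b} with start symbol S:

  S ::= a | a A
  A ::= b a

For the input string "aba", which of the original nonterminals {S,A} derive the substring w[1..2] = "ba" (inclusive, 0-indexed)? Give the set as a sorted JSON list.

CNF form of G:
  S -> T1 A | a
  A -> T0 T1
  T0 -> b
  T1 -> a

Fill CYK table bottom-up — only the sub-triangle for w[1..2]:
  [1..1]={T0}  "b"  orig:{}
  [2..2]={S,T1}  "a"  orig:{S}
  [1..2]={A}  "ba"

Original NTs in T[1,2] deriving "ba": ["A"]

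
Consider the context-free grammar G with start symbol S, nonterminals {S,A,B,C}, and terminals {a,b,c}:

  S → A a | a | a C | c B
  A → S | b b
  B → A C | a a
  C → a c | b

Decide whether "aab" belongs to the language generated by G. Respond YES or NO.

Convert to CNF:
  S -> A T0 | T0 C | T2 B | a
  A -> A T0 | T0 C | T1 T1 | T2 B | a
  B -> A C | T0 T0
  C -> T0 T2 | b
  T0 -> a
  T1 -> b
  T2 -> c

CYK fill:
  cell(0,0) a: {A,S,T0}  orig:{A,S}
  cell(1,1) a: {A,S,T0}  orig:{A,S}
  cell(2,2) b: {C,T1}  orig:{C}
  cell(0,1) aa: {A,B,S}
  cell(1,2) ab: {A,B,S}
  cell(0,2) aab: {B}

S ∉ T[0,2] ⇒ NO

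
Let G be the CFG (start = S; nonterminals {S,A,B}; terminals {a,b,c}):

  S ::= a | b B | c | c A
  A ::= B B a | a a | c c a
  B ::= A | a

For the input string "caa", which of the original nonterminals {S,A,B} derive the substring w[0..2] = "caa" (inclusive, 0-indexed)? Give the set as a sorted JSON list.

Convert to CNF:
  S -> T1 A | T2 B | a | c
  A -> B X3 | T0 T0 | T1 X4
  B -> B X5 | T0 T0 | T1 X6 | a
  T0 -> a
  T1 -> c
  T2 -> b
  X3 -> B T0
  X4 -> T1 T0
  X5 -> B T0
  X6 -> T1 T0

CYK fill, restricted to cells inside w[0..2]:
  [0..0]={S,T1}  "c"  orig:{S}
  [1..1]={B,S,T0}  "a"  orig:{B,S}
  [2..2]={B,S,T0}  "a"  orig:{B,S}
  [0..1]={X4,X6}  "ca"  orig:{}
  [1..2]={A,B,X3,X5}  "aa"  orig:{A,B}
  [0..2]={S}  "caa"

Original NTs in T[0,2] deriving "caa": ["S"]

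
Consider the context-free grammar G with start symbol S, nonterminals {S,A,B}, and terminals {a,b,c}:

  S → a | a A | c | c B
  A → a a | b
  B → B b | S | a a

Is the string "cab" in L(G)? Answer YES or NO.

Convert to CNF:
  S -> T0 A | T2 B | a | c
  A -> T0 T0 | b
  B -> B T1 | T0 A | T0 T0 | T2 B | a | c
  T0 -> a
  T1 -> b
  T2 -> c

Fill CYK table bottom-up:
  [0..0]={B,S,T2}  "c"  orig:{B,S}
  [1..1]={B,S,T0}  "a"  orig:{B,S}
  [2..2]={A,T1}  "b"  orig:{A}
  [0..1]={B,S}  "ca"
  [1..2]={B,S}  "ab"
  [0..2]={B,S}  "cab"

S ∈ T[0,2] ⇒ YES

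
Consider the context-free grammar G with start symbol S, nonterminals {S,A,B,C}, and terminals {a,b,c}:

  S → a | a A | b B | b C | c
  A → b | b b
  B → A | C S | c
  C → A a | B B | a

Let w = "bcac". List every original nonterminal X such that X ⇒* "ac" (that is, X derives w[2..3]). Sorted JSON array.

CNF form of G:
  S -> T0 B | T0 C | T1 A | a | c
  A -> T0 T0 | b
  B -> C S | T0 T0 | b | c
  C -> A T1 | B B | a
  T0 -> b
  T1 -> a

Fill CYK table bottom-up, restricted to cells inside w[2..3]:
  cell(2,2) a: {C,S,T1}  orig:{C,S}
  cell(3,3) c: {B,S}
  cell(2,3) ac: {B}

Original NTs in T[2,3] deriving "ac": ["B"]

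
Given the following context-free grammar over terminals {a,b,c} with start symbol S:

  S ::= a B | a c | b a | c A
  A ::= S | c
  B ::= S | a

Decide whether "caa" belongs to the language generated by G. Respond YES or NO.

Convert to CNF:
  S -> T0 B | T0 T1 | T1 A | T2 T0
  A -> T0 B | T0 T1 | T1 A | T2 T0 | c
  B -> T0 B | T0 T1 | T1 A | T2 T0 | a
  T0 -> a
  T1 -> c
  T2 -> b

CYK fill:
  [0..0]={A,T1}  "c"  orig:{A}
  [1..1]={B,T0}  "a"  orig:{B}
  [2..2]={B,T0}  "a"  orig:{B}
  [0..1]=∅  "ca"
  [1..2]={A,B,S}  "aa"
  [0..2]={A,B,S}  "caa"

S ∈ T[0,2] ⇒ YES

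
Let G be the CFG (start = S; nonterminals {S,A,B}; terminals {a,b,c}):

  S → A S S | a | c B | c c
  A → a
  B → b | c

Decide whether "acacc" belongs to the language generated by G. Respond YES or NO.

Convert to CNF:
  S -> A X1 | T0 B | T0 T0 | a
  A -> a
  B -> b | c
  T0 -> c
  X1 -> S S

CYK fill:
  [0..0]={A,S}  "a"
  [1..1]={B,T0}  "c"  orig:{B}
  [2..2]={A,S}  "a"
  [3..3]={B,T0}  "c"  orig:{B}
  [4..4]={B,T0}  "c"  orig:{B}
  [0..1]=∅  "ac"
  [1..2]=∅  "ca"
  [2..3]=∅  "ac"
  [3..4]={S}  "cc"
  [0..2]=∅  "aca"
  [1..3]=∅  "cac"
  [2..4]={X1}  "acc"  orig:{}
  [0..3]=∅  "acac"
  [1..4]=∅  "cacc"
  [0..4]=∅  "acacc"

S ∉ T[0,4] ⇒ NO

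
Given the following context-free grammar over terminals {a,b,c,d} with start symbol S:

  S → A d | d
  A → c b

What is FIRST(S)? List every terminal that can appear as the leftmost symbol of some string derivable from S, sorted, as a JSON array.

Compute FIRST by fixpoint:
round 1:
  A via A→c b: +{c}
  S via S→A d: +{c}
  S via S→d: +{d}
  S: {c,d}  A: {c}
round 2: done
  S: {c,d}  A: {c}

FIRST(S) = ["c", "d"]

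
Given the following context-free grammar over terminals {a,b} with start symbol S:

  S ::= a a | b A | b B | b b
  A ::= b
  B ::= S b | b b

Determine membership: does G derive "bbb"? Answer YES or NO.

Convert to CNF:
  S -> T0 A | T0 B | T0 T0 | T1 T1
  A -> b
  B -> S T0 | T0 T0
  T0 -> b
  T1 -> a

CYK fill:
  T[0,0] 'b' = {A,T0}  orig:{A}
  T[1,1] 'b' = {A,T0}  orig:{A}
  T[2,2] 'b' = {A,T0}  orig:{A}
  T[0,1] 'bb' = {B,S}
  T[1,2] 'bb' = {B,S}
  T[0,2] 'bbb' = {B,S}

S ∈ T[0,2] ⇒ YES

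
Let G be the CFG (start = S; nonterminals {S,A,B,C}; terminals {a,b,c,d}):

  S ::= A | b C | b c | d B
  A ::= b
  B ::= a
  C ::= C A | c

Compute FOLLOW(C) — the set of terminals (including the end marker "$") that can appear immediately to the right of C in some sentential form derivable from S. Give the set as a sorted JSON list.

FIRST sets, iterate to fixpoint:
pass 1:
  A via A→b: +{b}
  B via B→a: +{a}
  C via C→c: +{c}
  S via S→A: +{b}
  S via S→d B: +{d}
  FIRST[S]={b,d}  FIRST[A]={b}  FIRST[B]={a}  FIRST[C]={c}
pass 2: done
  FIRST[S]={b,d}  FIRST[A]={b}  FIRST[B]={a}  FIRST[C]={c}

FOLLOW iteration:
initialize: $ ∈ FOLLOW(S)
[1]
  C→C A: FOLLOW(C) ⊇ FIRST(A) = {b}; new: +{b}
  C→C A: FOLLOW(A) ⊇ FOLLOW(C) ⊇ {b}; new: +{b}
  S→A: FOLLOW(A) ⊇ FOLLOW(S) ⊇ {$}; new: +{$}
  S→b C: FOLLOW(C) ⊇ FOLLOW(S) ⊇ {$}; new: +{$}
  S→d B: FOLLOW(B) ⊇ FOLLOW(S) ⊇ {$}; new: +{$}
  FOLLOW[S]={$}  FOLLOW[A]={$,b}  FOLLOW[B]={$}  FOLLOW[C]={$,b}
[2] — fixpoint
  FOLLOW[S]={$}  FOLLOW[A]={$,b}  FOLLOW[B]={$}  FOLLOW[C]={$,b}

FOLLOW(C) = ["$", "b"]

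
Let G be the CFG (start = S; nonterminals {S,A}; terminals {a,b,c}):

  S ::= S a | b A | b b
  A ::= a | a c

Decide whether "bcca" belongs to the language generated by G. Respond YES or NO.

CNF form of G:
  S -> S T0 | T2 A | T2 T2
  A -> T0 T1 | a
  T0 -> a
  T1 -> c
  T2 -> b

Fill CYK table bottom-up:
  T[0,0] 'b' = {T2}  orig:{}
  T[1,1] 'c' = {T1}  orig:{}
  T[2,2] 'c' = {T1}  orig:{}
  T[3,3] 'a' = {A,T0}  orig:{A}
  T[0,1] 'bc' = ∅
  T[1,2] 'cc' = ∅
  T[2,3] 'ca' = ∅
  T[0,2] 'bcc' = ∅
  T[1,3] 'cca' = ∅
  T[0,3] 'bcca' = ∅

S ∉ T[0,3] ⇒ NO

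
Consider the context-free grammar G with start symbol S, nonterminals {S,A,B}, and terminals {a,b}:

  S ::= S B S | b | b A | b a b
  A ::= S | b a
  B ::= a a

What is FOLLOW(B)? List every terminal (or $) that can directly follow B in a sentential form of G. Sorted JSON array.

Compute FIRST by fixpoint:
[1]
  A via A→b a: +{b}
  B via B→a a: +{a}
  S via S→b: +{b}
  FIRST(S)={b}  FIRST(A)={b}  FIRST(B)={a}
[2] done
  FIRST(S)={b}  FIRST(A)={b}  FIRST(B)={a}

FOLLOW sets:
seed FOLLOW(S) with $
pass 1:
  S→S B S: FOLLOW(S) ⊇ FIRST(B) = {a}; new: +{a}
  S→S B S: FOLLOW(B) ⊇ FIRST(S) = {b}; new: +{b}
  S→b A: FOLLOW(A) ⊇ FOLLOW(S) ⊇ {$,a}; new: +{$,a}
  S: {$,a}  A: {$,a}  B: {b}
pass 2: done
  S: {$,a}  A: {$,a}  B: {b}

FOLLOW(B) = ["b"]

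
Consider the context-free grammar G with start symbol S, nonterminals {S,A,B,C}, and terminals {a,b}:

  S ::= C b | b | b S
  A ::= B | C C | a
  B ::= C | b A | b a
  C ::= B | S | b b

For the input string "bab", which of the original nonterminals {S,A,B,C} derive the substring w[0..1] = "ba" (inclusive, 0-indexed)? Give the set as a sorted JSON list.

CNF form of G:
  S -> C T0 | T0 S | b
  A -> C C | C T0 | T0 A | T0 S | T0 T0 | T0 T1 | a | b
  B -> C T0 | T0 A | T0 S | T0 T0 | T0 T1 | b
  C -> C T0 | T0 A | T0 S | T0 T0 | T0 T1 | b
  T0 -> b
  T1 -> a

Fill CYK table bottom-up, restricted to cells inside w[0..1]:
  T[0,0] 'b' = {A,B,C,S,T0}  orig:{A,B,C,S}
  T[1,1] 'a' = {A,T1}  orig:{A}
  T[0,1] 'ba' = {A,B,C}

Original NTs in T[0,1] deriving "ba": ["A", "B", "C"]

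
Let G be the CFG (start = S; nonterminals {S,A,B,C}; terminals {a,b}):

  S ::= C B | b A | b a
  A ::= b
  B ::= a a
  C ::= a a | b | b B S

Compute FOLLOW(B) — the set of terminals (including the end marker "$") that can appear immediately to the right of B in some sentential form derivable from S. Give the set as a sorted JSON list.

Compute FIRST by fixpoint:
[1]
  A via A→b: +{b}
  B via B→a a: +{a}
  C via C→a a: +{a}
  C via C→b: +{b}
  S via S→C B: +{a,b}
  FIRST(S)={a,b}  FIRST(A)={b}  FIRST(B)={a}  FIRST(C)={a,b}
[2] (stable)
  FIRST(S)={a,b}  FIRST(A)={b}  FIRST(B)={a}  FIRST(C)={a,b}

Compute FOLLOW by fixpoint:
initialize: $ ∈ FOLLOW(S)
iter 1:
  C→b B S: FOLLOW(B) ⊇ FIRST(S) = {a,b}; new: +{a,b}
  S→C B: FOLLOW(C) ⊇ FIRST(B) = {a}; new: +{a}
  S→C B: FOLLOW(B) ⊇ FOLLOW(S) ⊇ {$}; new: +{$}
  S→b A: FOLLOW(A) ⊇ FOLLOW(S) ⊇ {$}; new: +{$}
  FOLLOW[S]={$}  FOLLOW[A]={$}  FOLLOW[B]={$,a,b}  FOLLOW[C]={a}
iter 2:
  C→b B S: FOLLOW(S) ⊇ FOLLOW(C) ⊇ {a}; new: +{a}
  S→b A: FOLLOW(A) ⊇ FOLLOW(S) ⊇ {$,a}; new: +{a}
  FOLLOW[S]={$,a}  FOLLOW[A]={$,a}  FOLLOW[B]={$,a,b}  FOLLOW[C]={a}
iter 3: done
  FOLLOW[S]={$,a}  FOLLOW[A]={$,a}  FOLLOW[B]={$,a,b}  FOLLOW[C]={a}

FOLLOW(B) = ["$", "a", "b"]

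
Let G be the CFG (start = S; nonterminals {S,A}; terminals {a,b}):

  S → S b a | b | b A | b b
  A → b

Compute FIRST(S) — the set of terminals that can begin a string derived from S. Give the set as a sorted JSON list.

FIRST iteration:
pass 1:
  A via A→b: +{b}
  S via S→b: +{b}
  FIRST(S)={b}  FIRST(A)={b}
pass 2: (no change)
  FIRST(S)={b}  FIRST(A)={b}

FIRST(S) = ["b"]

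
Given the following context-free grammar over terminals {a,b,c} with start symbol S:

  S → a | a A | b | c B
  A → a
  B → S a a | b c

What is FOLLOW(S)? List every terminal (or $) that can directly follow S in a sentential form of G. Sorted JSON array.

FIRST iteration:
[1]
  A via A→a: +{a}
  B via B→b c: +{b}
  S via S→a: +{a}
  S via S→b: +{b}
  S via S→c B: +{c}
  FIRST(S)={a,b,c}  FIRST(A)={a}  FIRST(B)={b}
[2]
  B via B→S a a: +{a,c}
  FIRST(S)={a,b,c}  FIRST(A)={a}  FIRST(B)={a,b,c}
[3] (stable)
  FIRST(S)={a,b,c}  FIRST(A)={a}  FIRST(B)={a,b,c}

FOLLOW sets:
seed FOLLOW(S) with $
[1]
  B→S a a: FOLLOW(S) ⊇ FIRST(a) = {a}; new: +{a}
  S→a A: FOLLOW(A) ⊇ FOLLOW(S) ⊇ {$,a}; new: +{$,a}
  S→c B: FOLLOW(B) ⊇ FOLLOW(S) ⊇ {$,a}; new: +{$,a}
  S: {$,a}  A: {$,a}  B: {$,a}
[2] done
  S: {$,a}  A: {$,a}  B: {$,a}

FOLLOW(S) = ["$", "a"]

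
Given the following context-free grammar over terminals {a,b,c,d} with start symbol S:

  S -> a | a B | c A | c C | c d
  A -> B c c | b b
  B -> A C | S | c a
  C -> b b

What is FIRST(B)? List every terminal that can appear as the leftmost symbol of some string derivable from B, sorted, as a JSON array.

Compute FIRST by fixpoint:
round 1:
  A via A→b b: +{b}
  B via B→A C: +{b}
  B via B→c a: +{c}
  C via C→b b: +{b}
  S via S→a: +{a}
  S via S→c A: +{c}
  FIRST(S)={a,c}  FIRST(A)={b}  FIRST(B)={b,c}  FIRST(C)={b}
round 2:
  A via A→B c c: +{c}
  B via B→S: +{a}
  FIRST(S)={a,c}  FIRST(A)={b,c}  FIRST(B)={a,b,c}  FIRST(C)={b}
round 3:
  A via A→B c c: +{a}
  FIRST(S)={a,c}  FIRST(A)={a,b,c}  FIRST(B)={a,b,c}  FIRST(C)={b}
round 4: (no change)
  FIRST(S)={a,c}  FIRST(A)={a,b,c}  FIRST(B)={a,b,c}  FIRST(C)={b}

FIRST(B) = ["a", "b", "c"]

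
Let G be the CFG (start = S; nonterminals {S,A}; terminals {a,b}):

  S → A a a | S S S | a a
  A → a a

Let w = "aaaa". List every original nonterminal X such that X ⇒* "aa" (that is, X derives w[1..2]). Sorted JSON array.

Convert to CNF:
  S -> A X1 | S X2 | T0 T0
  A -> T0 T0
  T0 -> a
  X1 -> T0 T0
  X2 -> S S

CYK fill — only the sub-triangle for w[1..2]:
  T[1,1] 'a' = {T0}  orig:{}
  T[2,2] 'a' = {T0}  orig:{}
  T[1,2] 'aa' = {A,S,X1}  orig:{A,S}

Original NTs in T[1,2] deriving "aa": ["A", "S"]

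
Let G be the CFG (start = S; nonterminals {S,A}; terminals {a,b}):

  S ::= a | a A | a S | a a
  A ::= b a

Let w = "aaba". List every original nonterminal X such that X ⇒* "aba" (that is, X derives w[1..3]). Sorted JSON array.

CNF form of G:
  S -> T1 A | T1 S | T1 T1 | a
  A -> T0 T1
  T0 -> b
  T1 -> a

CYK table (by increasing span) — only the sub-triangle for w[1..3]:
  cell(1,1) a: {S,T1}  orig:{S}
  cell(2,2) b: {T0}  orig:{}
  cell(3,3) a: {S,T1}  orig:{S}
  cell(1,2) ab: ∅
  cell(2,3) ba: {A}
  cell(1,3) aba: {S}

Original NTs in T[1,3] deriving "aba": ["S"]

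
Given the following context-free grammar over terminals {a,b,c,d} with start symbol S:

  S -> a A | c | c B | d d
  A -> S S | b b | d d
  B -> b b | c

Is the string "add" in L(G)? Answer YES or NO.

Convert to CNF:
  S -> T1 T1 | T2 A | T3 B | c
  A -> S S | T0 T0 | T1 T1
  B -> T0 T0 | c
  T0 -> b
  T1 -> d
  T2 -> a
  T3 -> c

CYK fill:
  [0..0]={T2}  "a"  orig:{}
  [1..1]={T1}  "d"  orig:{}
  [2..2]={T1}  "d"  orig:{}
  [0..1]=∅  "ad"
  [1..2]={A,S}  "dd"
  [0..2]={S}  "add"

S ∈ T[0,2] ⇒ YES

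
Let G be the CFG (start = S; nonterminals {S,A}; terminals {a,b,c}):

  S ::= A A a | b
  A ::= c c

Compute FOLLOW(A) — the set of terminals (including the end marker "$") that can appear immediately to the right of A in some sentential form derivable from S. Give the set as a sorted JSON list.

Compute FIRST by fixpoint:
pass 1:
  A via A→c c: +{c}
  S via S→A A a: +{c}
  S via S→b: +{b}
  FIRST(S)={b,c}  FIRST(A)={c}
pass 2: (stable)
  FIRST(S)={b,c}  FIRST(A)={c}

Compute FOLLOW by fixpoint:
initialize: $ ∈ FOLLOW(S)
pass 1:
  S→A A a: FOLLOW(A) ⊇ FIRST(A) = {c}; new: +{c}
  S→A A a: FOLLOW(A) ⊇ FIRST(a) = {a}; new: +{a}
  FOLLOW(S)={$}  FOLLOW(A)={a,c}
pass 2: (no change)
  FOLLOW(S)={$}  FOLLOW(A)={a,c}

FOLLOW(A) = ["a", "c"]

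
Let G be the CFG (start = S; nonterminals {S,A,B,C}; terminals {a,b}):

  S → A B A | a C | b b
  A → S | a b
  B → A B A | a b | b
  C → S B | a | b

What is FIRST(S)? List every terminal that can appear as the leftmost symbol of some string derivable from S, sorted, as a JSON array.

FIRST iteration:
iter 1:
  A via A→a b: +{a}
  B via B→A B A: +{a}
  B via B→b: +{b}
  C via C→a: +{a}
  C via C→b: +{b}
  S via S→A B A: +{a}
  S via S→b b: +{b}
  FIRST[S]={a,b}  FIRST[A]={a}  FIRST[B]={a,b}  FIRST[C]={a,b}
iter 2:
  A via A→S: +{b}
  FIRST[S]={a,b}  FIRST[A]={a,b}  FIRST[B]={a,b}  FIRST[C]={a,b}
iter 3: done
  FIRST[S]={a,b}  FIRST[A]={a,b}  FIRST[B]={a,b}  FIRST[C]={a,b}

FIRST(S) = ["a", "b"]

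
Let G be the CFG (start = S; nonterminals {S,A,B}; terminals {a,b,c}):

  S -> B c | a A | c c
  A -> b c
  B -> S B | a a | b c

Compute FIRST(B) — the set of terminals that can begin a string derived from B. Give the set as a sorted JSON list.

FIRST sets, iterate to fixpoint:
round 1:
  A via A→b c: +{b}
  B via B→a a: +{a}
  B via B→b c: +{b}
  S via S→B c: +{a,b}
  S via S→c c: +{c}
  FIRST[S]={a,b,c}  FIRST[A]={b}  FIRST[B]={a,b}
round 2:
  B via B→S B: +{c}
  FIRST[S]={a,b,c}  FIRST[A]={b}  FIRST[B]={a,b,c}
round 3: done
  FIRST[S]={a,b,c}  FIRST[A]={b}  FIRST[B]={a,b,c}

FIRST(B) = ["a", "b", "c"]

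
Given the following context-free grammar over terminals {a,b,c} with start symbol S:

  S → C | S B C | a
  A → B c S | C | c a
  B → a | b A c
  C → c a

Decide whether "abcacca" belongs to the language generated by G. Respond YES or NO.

CNF form of G:
  S -> S X5 | T0 T1 | a
  A -> B X3 | T0 T1
  B -> T2 X4 | a
  C -> T0 T1
  T0 -> c
  T1 -> a
  T2 -> b
  X3 -> T0 S
  X4 -> A T0
  X5 -> B C

CYK table (by increasing span):
  [0..0]={B,S,T1}  "a"  orig:{B,S}
  [1..1]={T2}  "b"  orig:{}
  [2..2]={T0}  "c"  orig:{}
  [3..3]={B,S,T1}  "a"  orig:{B,S}
  [4..4]={T0}  "c"  orig:{}
  [5..5]={T0}  "c"  orig:{}
  [6..6]={B,S,T1}  "a"  orig:{B,S}
  [0..1]=∅  "ab"
  [1..2]=∅  "bc"
  [2..3]={A,C,S,X3}  "ca"  orig:{A,C,S}
  [3..4]=∅  "ac"
  [4..5]=∅  "cc"
  [5..6]={A,C,S,X3}  "ca"  orig:{A,C,S}
  [0..2]=∅  "abc"
  [1..3]=∅  "bca"
  [2..4]={X4}  "cac"  orig:{}
  [3..5]=∅  "acc"
  [4..6]={X3}  "cca"  orig:{}
  [0..3]=∅  "abca"
  [1..4]={B}  "bcac"
  [2..5]=∅  "cacc"
  [3..6]={A}  "acca"
  [0..4]=∅  "abcac"
  [1..5]=∅  "bcacc"
  [2..6]=∅  "cacca"
  [0..5]=∅  "abcacc"
  [1..6]={A,X5}  "bcacca"  orig:{A}
  [0..6]={S}  "abcacca"

S ∈ T[0,6] ⇒ YES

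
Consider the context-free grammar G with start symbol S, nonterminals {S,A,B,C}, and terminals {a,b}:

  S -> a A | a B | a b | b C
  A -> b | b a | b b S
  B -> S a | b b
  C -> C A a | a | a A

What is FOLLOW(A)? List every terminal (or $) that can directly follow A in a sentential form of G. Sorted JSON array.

Compute FIRST by fixpoint:
iter 1:
  A via A→b: +{b}
  B via B→b b: +{b}
  C via C→a: +{a}
  S via S→a A: +{a}
  S via S→b C: +{b}
  S: {a,b}  A: {b}  B: {b}  C: {a}
iter 2:
  B via B→S a: +{a}
  S: {a,b}  A: {b}  B: {a,b}  C: {a}
iter 3: — fixpoint
  S: {a,b}  A: {b}  B: {a,b}  C: {a}

FOLLOW sets:
FOLLOW(S) := {$}
pass 1:
  B→S a: FOLLOW(S) ⊇ FIRST(a) = {a}; new: +{a}
  C→C A a: FOLLOW(C) ⊇ FIRST(A) = {b}; new: +{b}
  C→C A a: FOLLOW(A) ⊇ FIRST(a) = {a}; new: +{a}
  C→a A: FOLLOW(A) ⊇ FOLLOW(C) ⊇ {b}; new: +{b}
  S→a A: FOLLOW(A) ⊇ FOLLOW(S) ⊇ {$,a}; new: +{$}
  S→a B: FOLLOW(B) ⊇ FOLLOW(S) ⊇ {$,a}; new: +{$,a}
  S→b C: FOLLOW(C) ⊇ FOLLOW(S) ⊇ {$,a}; new: +{$,a}
  FOLLOW[S]={$,a}  FOLLOW[A]={$,a,b}  FOLLOW[B]={$,a}  FOLLOW[C]={$,a,b}
pass 2:
  A→b b S: FOLLOW(S) ⊇ FOLLOW(A) ⊇ {$,a,b}; new: +{b}
  S→a B: FOLLOW(B) ⊇ FOLLOW(S) ⊇ {$,a,b}; new: +{b}
  FOLLOW[S]={$,a,b}  FOLLOW[A]={$,a,b}  FOLLOW[B]={$,a,b}  FOLLOW[C]={$,a,b}
pass 3: (no change)
  FOLLOW[S]={$,a,b}  FOLLOW[A]={$,a,b}  FOLLOW[B]={$,a,b}  FOLLOW[C]={$,a,b}

FOLLOW(A) = ["$", "a", "b"]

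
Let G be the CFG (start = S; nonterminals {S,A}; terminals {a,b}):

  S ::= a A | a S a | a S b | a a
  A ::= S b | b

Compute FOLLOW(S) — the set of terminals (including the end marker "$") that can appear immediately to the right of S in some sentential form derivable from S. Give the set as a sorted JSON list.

FIRST iteration:
round 1:
  A via A→b: +{b}
  S via S→a A: +{a}
  S: {a}  A: {b}
round 2:
  A via A→S b: +{a}
  S: {a}  A: {a,b}
round 3: — fixpoint
  S: {a}  A: {a,b}

FOLLOW iteration:
initialize: $ ∈ FOLLOW(S)
iter 1:
  A→S b: FOLLOW(S) ⊇ FIRST(b) = {b}; new: +{b}
  S→a A: FOLLOW(A) ⊇ FOLLOW(S) ⊇ {$,b}; new: +{$,b}
  S→a S a: FOLLOW(S) ⊇ FIRST(a) = {a}; new: +{a}
  S: {$,a,b}  A: {$,b}
iter 2:
  S→a A: FOLLOW(A) ⊇ FOLLOW(S) ⊇ {$,a,b}; new: +{a}
  S: {$,a,b}  A: {$,a,b}
iter 3: (stable)
  S: {$,a,b}  A: {$,a,b}

FOLLOW(S) = ["$", "a", "b"]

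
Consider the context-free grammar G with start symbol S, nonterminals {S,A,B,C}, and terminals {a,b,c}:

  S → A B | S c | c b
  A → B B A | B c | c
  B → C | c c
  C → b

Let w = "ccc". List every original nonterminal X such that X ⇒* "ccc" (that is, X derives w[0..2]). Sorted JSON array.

Convert to CNF:
  S -> A B | S T0 | T0 T1
  A -> B T0 | B X2 | c
  B -> T0 T0 | b
  C -> b
  T0 -> c
  T1 -> b
  X2 -> B A

Fill CYK table bottom-up, restricted to cells inside w[0..2]:
  [0..0]={A,T0}  "c"  orig:{A}
  [1..1]={A,T0}  "c"  orig:{A}
  [2..2]={A,T0}  "c"  orig:{A}
  [0..1]={B}  "cc"
  [1..2]={B}  "cc"
  [0..2]={A,S,X2}  "ccc"  orig:{A,S}

Original NTs in T[0,2] deriving "ccc": ["A", "S"]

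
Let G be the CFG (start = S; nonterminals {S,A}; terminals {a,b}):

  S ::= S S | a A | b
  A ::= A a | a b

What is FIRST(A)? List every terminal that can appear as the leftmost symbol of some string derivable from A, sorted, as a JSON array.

FIRST sets, iterate to fixpoint:
[1]
  A via A→a b: +{a}
  S via S→a A: +{a}
  S via S→b: +{b}
  FIRST[S]={a,b}  FIRST[A]={a}
[2] — fixpoint
  FIRST[S]={a,b}  FIRST[A]={a}

FIRST(A) = ["a"]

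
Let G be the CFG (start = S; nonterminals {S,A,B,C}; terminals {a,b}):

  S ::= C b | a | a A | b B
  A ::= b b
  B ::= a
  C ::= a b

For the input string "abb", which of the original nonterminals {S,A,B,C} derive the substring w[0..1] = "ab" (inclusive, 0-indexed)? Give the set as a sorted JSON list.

Convert to CNF:
  S -> C T0 | T0 B | T1 A | a
  A -> T0 T0
  B -> a
  C -> T1 T0
  T0 -> b
  T1 -> a

Fill CYK table bottom-up — only the sub-triangle for w[0..1]:
  cell(0,0) a: {B,S,T1}  orig:{B,S}
  cell(1,1) b: {T0}  orig:{}
  cell(0,1) ab: {C}

Original NTs in T[0,1] deriving "ab": ["C"]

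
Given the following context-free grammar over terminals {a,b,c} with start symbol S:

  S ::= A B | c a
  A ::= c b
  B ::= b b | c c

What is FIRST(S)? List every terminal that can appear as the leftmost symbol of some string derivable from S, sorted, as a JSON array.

FIRST iteration:
iter 1:
  A via A→c b: +{c}
  B via B→b b: +{b}
  B via B→c c: +{c}
  S via S→A B: +{c}
  S: {c}  A: {c}  B: {b,c}
iter 2: (no change)
  S: {c}  A: {c}  B: {b,c}

FIRST(S) = ["c"]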